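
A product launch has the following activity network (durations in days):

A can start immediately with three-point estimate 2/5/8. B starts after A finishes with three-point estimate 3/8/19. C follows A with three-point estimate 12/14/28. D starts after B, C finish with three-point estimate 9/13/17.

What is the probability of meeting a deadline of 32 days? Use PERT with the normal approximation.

0.262

te_A = (2 + 4·5 + 8)/6 = 30/6 = 5; σ²_A = ((8−2)/6)² = 1.000
te_B = (3 + 4·8 + 19)/6 = 54/6 = 9; σ²_B = ((19−3)/6)² = 7.111
te_C = (12 + 4·14 + 28)/6 = 96/6 = 16; σ²_C = ((28−12)/6)² = 7.111
te_D = (9 + 4·13 + 17)/6 = 78/6 = 13; σ²_D = ((17−9)/6)² = 1.778

Forward pass:
ES_A = 0; EF_A = 5
ES_B = 5; EF_B = 5+9 = 14
ES_C = 5; EF_C = 5+16 = 21
ES_D = max(EF_B=14, EF_C=21) = 21; EF_D = 21+13 = 34
Expected project duration μ = 34 days. Critical path: A → C → D.

Variance along critical path = 1.000 + 7.111 + 1.778 = 9.889; σ = √9.889 = 3.145 days.
Z = (32 − 34) / 3.145 = -0.636
P(T ≤ 32) = Φ(-0.636) ≈ 0.262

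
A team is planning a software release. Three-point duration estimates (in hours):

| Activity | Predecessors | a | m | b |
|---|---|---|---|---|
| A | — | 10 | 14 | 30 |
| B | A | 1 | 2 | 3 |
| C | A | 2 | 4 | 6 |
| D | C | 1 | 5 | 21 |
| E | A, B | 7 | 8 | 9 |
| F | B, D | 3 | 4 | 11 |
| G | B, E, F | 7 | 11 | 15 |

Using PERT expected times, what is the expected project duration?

43 hours

te_A = (10 + 4·14 + 30)/6 = 96/6 = 16
te_B = (1 + 4·2 + 3)/6 = 12/6 = 2
te_C = (2 + 4·4 + 6)/6 = 24/6 = 4
te_D = (1 + 4·5 + 21)/6 = 42/6 = 7
te_E = (7 + 4·8 + 9)/6 = 48/6 = 8
te_F = (3 + 4·4 + 11)/6 = 30/6 = 5
te_G = (7 + 4·11 + 15)/6 = 66/6 = 11

Forward pass:
ES_A = 0; EF_A = 16
ES_B = 16; EF_B = 16+2 = 18
ES_C = 16; EF_C = 16+4 = 20
ES_D = 20; EF_D = 20+7 = 27
ES_E = max(EF_A=16, EF_B=18) = 18; EF_E = 18+8 = 26
ES_F = max(EF_B=18, EF_D=27) = 27; EF_F = 27+5 = 32
ES_G = max(EF_B=18, EF_E=26, EF_F=32) = 32; EF_G = 32+11 = 43
Expected project duration μ = 43 hours. Critical path: A → C → D → F → G.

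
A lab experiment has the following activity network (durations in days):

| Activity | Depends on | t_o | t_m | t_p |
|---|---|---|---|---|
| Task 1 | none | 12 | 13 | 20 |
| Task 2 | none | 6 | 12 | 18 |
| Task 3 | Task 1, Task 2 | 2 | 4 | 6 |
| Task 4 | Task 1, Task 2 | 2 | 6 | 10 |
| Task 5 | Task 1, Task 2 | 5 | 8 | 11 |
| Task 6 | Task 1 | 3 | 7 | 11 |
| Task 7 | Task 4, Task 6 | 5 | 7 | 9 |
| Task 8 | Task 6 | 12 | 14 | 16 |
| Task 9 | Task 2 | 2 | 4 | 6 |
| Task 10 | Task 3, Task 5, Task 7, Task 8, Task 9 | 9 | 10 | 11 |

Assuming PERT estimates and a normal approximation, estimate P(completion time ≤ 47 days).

te_Task 1 = (12 + 4·13 + 20)/6 = 84/6 = 14; σ²_Task 1 = ((20−12)/6)² = 1.778
te_Task 2 = (6 + 4·12 + 18)/6 = 72/6 = 12; σ²_Task 2 = ((18−6)/6)² = 4.000
te_Task 3 = (2 + 4·4 + 6)/6 = 24/6 = 4; σ²_Task 3 = ((6−2)/6)² = 0.444
te_Task 4 = (2 + 4·6 + 10)/6 = 36/6 = 6; σ²_Task 4 = ((10−2)/6)² = 1.778
te_Task 5 = (5 + 4·8 + 11)/6 = 48/6 = 8; σ²_Task 5 = ((11−5)/6)² = 1.000
te_Task 6 = (3 + 4·7 + 11)/6 = 42/6 = 7; σ²_Task 6 = ((11−3)/6)² = 1.778
te_Task 7 = (5 + 4·7 + 9)/6 = 42/6 = 7; σ²_Task 7 = ((9−5)/6)² = 0.444
te_Task 8 = (12 + 4·14 + 16)/6 = 84/6 = 14; σ²_Task 8 = ((16−12)/6)² = 0.444
te_Task 9 = (2 + 4·4 + 6)/6 = 24/6 = 4; σ²_Task 9 = ((6−2)/6)² = 0.444
te_Task 10 = (9 + 4·10 + 11)/6 = 60/6 = 10; σ²_Task 10 = ((11−9)/6)² = 0.111

Forward pass:
ES_Task 1 = 0; EF_Task 1 = 14
ES_Task 2 = 0; EF_Task 2 = 12
ES_Task 3 = max(EF_Task 1=14, EF_Task 2=12) = 14; EF_Task 3 = 14+4 = 18
ES_Task 4 = max(EF_Task 1=14, EF_Task 2=12) = 14; EF_Task 4 = 14+6 = 20
ES_Task 5 = max(EF_Task 1=14, EF_Task 2=12) = 14; EF_Task 5 = 14+8 = 22
ES_Task 6 = 14; EF_Task 6 = 14+7 = 21
ES_Task 7 = max(EF_Task 4=20, EF_Task 6=21) = 21; EF_Task 7 = 21+7 = 28
ES_Task 8 = 21; EF_Task 8 = 21+14 = 35
ES_Task 9 = 12; EF_Task 9 = 12+4 = 16
ES_Task 10 = max(EF_Task 3=18, EF_Task 5=22, EF_Task 7=28, EF_Task 8=35, EF_Task 9=16) = 35; EF_Task 10 = 35+10 = 45
Expected project duration μ = 45 days. Critical path: Task 1 → Task 6 → Task 8 → Task 10.

Variance along critical path = 1.778 + 1.778 + 0.444 + 0.111 = 4.111; σ = √4.111 = 2.028 days.
Z = (47 − 45) / 2.028 = 0.986
P(T ≤ 47) = Φ(0.986) ≈ 0.838

0.838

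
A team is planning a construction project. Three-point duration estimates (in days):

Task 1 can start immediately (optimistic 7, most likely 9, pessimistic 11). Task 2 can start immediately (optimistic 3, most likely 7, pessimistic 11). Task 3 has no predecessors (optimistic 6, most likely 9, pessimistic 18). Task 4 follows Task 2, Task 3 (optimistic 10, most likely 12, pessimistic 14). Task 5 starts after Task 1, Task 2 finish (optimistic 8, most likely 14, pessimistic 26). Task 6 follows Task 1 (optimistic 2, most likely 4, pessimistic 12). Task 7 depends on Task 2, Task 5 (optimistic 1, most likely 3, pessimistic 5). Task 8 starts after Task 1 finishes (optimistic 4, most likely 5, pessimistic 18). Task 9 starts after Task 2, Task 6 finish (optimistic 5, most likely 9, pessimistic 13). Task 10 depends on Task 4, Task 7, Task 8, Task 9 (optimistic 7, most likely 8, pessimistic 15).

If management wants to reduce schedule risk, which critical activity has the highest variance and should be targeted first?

te_Task 1 = (7 + 4·9 + 11)/6 = 54/6 = 9; σ²_Task 1 = ((11−7)/6)² = 0.444
te_Task 2 = (3 + 4·7 + 11)/6 = 42/6 = 7; σ²_Task 2 = ((11−3)/6)² = 1.778
te_Task 3 = (6 + 4·9 + 18)/6 = 60/6 = 10; σ²_Task 3 = ((18−6)/6)² = 4.000
te_Task 4 = (10 + 4·12 + 14)/6 = 72/6 = 12; σ²_Task 4 = ((14−10)/6)² = 0.444
te_Task 5 = (8 + 4·14 + 26)/6 = 90/6 = 15; σ²_Task 5 = ((26−8)/6)² = 9.000
te_Task 6 = (2 + 4·4 + 12)/6 = 30/6 = 5; σ²_Task 6 = ((12−2)/6)² = 2.778
te_Task 7 = (1 + 4·3 + 5)/6 = 18/6 = 3; σ²_Task 7 = ((5−1)/6)² = 0.444
te_Task 8 = (4 + 4·5 + 18)/6 = 42/6 = 7; σ²_Task 8 = ((18−4)/6)² = 5.444
te_Task 9 = (5 + 4·9 + 13)/6 = 54/6 = 9; σ²_Task 9 = ((13−5)/6)² = 1.778
te_Task 10 = (7 + 4·8 + 15)/6 = 54/6 = 9; σ²_Task 10 = ((15−7)/6)² = 1.778

Forward pass:
ES_Task 1 = 0; EF_Task 1 = 9
ES_Task 2 = 0; EF_Task 2 = 7
ES_Task 3 = 0; EF_Task 3 = 10
ES_Task 4 = max(EF_Task 2=7, EF_Task 3=10) = 10; EF_Task 4 = 10+12 = 22
ES_Task 5 = max(EF_Task 1=9, EF_Task 2=7) = 9; EF_Task 5 = 9+15 = 24
ES_Task 6 = 9; EF_Task 6 = 9+5 = 14
ES_Task 7 = max(EF_Task 2=7, EF_Task 5=24) = 24; EF_Task 7 = 24+3 = 27
ES_Task 8 = 9; EF_Task 8 = 9+7 = 16
ES_Task 9 = max(EF_Task 2=7, EF_Task 6=14) = 14; EF_Task 9 = 14+9 = 23
ES_Task 10 = max(EF_Task 4=22, EF_Task 7=27, EF_Task 8=16, EF_Task 9=23) = 27; EF_Task 10 = 27+9 = 36
Expected project duration μ = 36 days. Critical path: Task 1 → Task 5 → Task 7 → Task 10.

Variances on critical path: σ²_Task 1=0.444, σ²_Task 5=9.000, σ²_Task 7=0.444, σ²_Task 10=1.778.
Largest is σ²_Task 5 = 9.000.

Task 5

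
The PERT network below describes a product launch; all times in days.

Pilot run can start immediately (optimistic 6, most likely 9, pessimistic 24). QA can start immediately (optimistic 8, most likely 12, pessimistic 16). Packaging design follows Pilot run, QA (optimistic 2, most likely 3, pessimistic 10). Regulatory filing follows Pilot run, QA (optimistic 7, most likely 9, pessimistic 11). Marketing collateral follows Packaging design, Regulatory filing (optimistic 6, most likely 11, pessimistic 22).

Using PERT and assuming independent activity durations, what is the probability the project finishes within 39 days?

te_Pilot run = (6 + 4·9 + 24)/6 = 66/6 = 11; σ²_Pilot run = ((24−6)/6)² = 9.000
te_QA = (8 + 4·12 + 16)/6 = 72/6 = 12; σ²_QA = ((16−8)/6)² = 1.778
te_Packaging design = (2 + 4·3 + 10)/6 = 24/6 = 4; σ²_Packaging design = ((10−2)/6)² = 1.778
te_Regulatory filing = (7 + 4·9 + 11)/6 = 54/6 = 9; σ²_Regulatory filing = ((11−7)/6)² = 0.444
te_Marketing collateral = (6 + 4·11 + 22)/6 = 72/6 = 12; σ²_Marketing collateral = ((22−6)/6)² = 7.111

Forward pass:
ES_Pilot run = 0; EF_Pilot run = 11
ES_QA = 0; EF_QA = 12
ES_Packaging design = max(EF_Pilot run=11, EF_QA=12) = 12; EF_Packaging design = 12+4 = 16
ES_Regulatory filing = max(EF_Pilot run=11, EF_QA=12) = 12; EF_Regulatory filing = 12+9 = 21
ES_Marketing collateral = max(EF_Packaging design=16, EF_Regulatory filing=21) = 21; EF_Marketing collateral = 21+12 = 33
Expected project duration μ = 33 days. Critical path: QA → Regulatory filing → Marketing collateral.

Variance along critical path = 1.778 + 0.444 + 7.111 = 9.333; σ = √9.333 = 3.055 days.
Z = (39 − 33) / 3.055 = 1.964
P(T ≤ 39) = Φ(1.964) ≈ 0.975

0.975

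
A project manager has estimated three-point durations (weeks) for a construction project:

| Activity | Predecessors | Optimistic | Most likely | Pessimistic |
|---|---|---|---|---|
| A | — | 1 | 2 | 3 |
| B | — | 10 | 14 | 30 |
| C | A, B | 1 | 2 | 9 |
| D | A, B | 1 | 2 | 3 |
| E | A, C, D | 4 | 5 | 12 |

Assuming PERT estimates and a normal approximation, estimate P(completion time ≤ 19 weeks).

te_A = (1 + 4·2 + 3)/6 = 12/6 = 2; σ²_A = ((3−1)/6)² = 0.111
te_B = (10 + 4·14 + 30)/6 = 96/6 = 16; σ²_B = ((30−10)/6)² = 11.111
te_C = (1 + 4·2 + 9)/6 = 18/6 = 3; σ²_C = ((9−1)/6)² = 1.778
te_D = (1 + 4·2 + 3)/6 = 12/6 = 2; σ²_D = ((3−1)/6)² = 0.111
te_E = (4 + 4·5 + 12)/6 = 36/6 = 6; σ²_E = ((12−4)/6)² = 1.778

Forward pass:
ES_A = 0; EF_A = 2
ES_B = 0; EF_B = 16
ES_C = max(EF_A=2, EF_B=16) = 16; EF_C = 16+3 = 19
ES_D = max(EF_A=2, EF_B=16) = 16; EF_D = 16+2 = 18
ES_E = max(EF_A=2, EF_C=19, EF_D=18) = 19; EF_E = 19+6 = 25
Expected project duration μ = 25 weeks. Critical path: B → C → E.

Variance along critical path = 11.111 + 1.778 + 1.778 = 14.667; σ = √14.667 = 3.830 weeks.
Z = (19 − 25) / 3.830 = -1.567
P(T ≤ 19) = Φ(-1.567) ≈ 0.059

0.059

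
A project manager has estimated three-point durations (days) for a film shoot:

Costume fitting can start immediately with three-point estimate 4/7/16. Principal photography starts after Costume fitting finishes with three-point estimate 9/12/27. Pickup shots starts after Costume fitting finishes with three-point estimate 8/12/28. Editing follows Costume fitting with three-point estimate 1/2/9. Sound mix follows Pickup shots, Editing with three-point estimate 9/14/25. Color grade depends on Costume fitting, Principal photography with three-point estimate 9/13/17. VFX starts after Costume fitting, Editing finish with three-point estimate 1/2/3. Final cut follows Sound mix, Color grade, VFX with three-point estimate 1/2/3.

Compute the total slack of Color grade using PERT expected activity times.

2 days

te_Costume fitting = (4 + 4·7 + 16)/6 = 48/6 = 8
te_Principal photography = (9 + 4·12 + 27)/6 = 84/6 = 14
te_Pickup shots = (8 + 4·12 + 28)/6 = 84/6 = 14
te_Editing = (1 + 4·2 + 9)/6 = 18/6 = 3
te_Sound mix = (9 + 4·14 + 25)/6 = 90/6 = 15
te_Color grade = (9 + 4·13 + 17)/6 = 78/6 = 13
te_VFX = (1 + 4·2 + 3)/6 = 12/6 = 2
te_Final cut = (1 + 4·2 + 3)/6 = 12/6 = 2

Forward pass:
ES_Costume fitting = 0; EF_Costume fitting = 8
ES_Principal photography = 8; EF_Principal photography = 8+14 = 22
ES_Pickup shots = 8; EF_Pickup shots = 8+14 = 22
ES_Editing = 8; EF_Editing = 8+3 = 11
ES_Sound mix = max(EF_Pickup shots=22, EF_Editing=11) = 22; EF_Sound mix = 22+15 = 37
ES_Color grade = max(EF_Costume fitting=8, EF_Principal photography=22) = 22; EF_Color grade = 22+13 = 35
ES_VFX = max(EF_Costume fitting=8, EF_Editing=11) = 11; EF_VFX = 11+2 = 13
ES_Final cut = max(EF_Sound mix=37, EF_Color grade=35, EF_VFX=13) = 37; EF_Final cut = 37+2 = 39
Expected project duration μ = 39 days. Critical path: Costume fitting → Pickup shots → Sound mix → Final cut.

Backward pass:
LF_Final cut = 39; LS_Final cut = 39−2 = 37
LF_VFX = LS_Final cut = 37; LS_VFX = 37−2 = 35
LF_Color grade = LS_Final cut = 37; LS_Color grade = 37−13 = 24
LF_Sound mix = LS_Final cut = 37; LS_Sound mix = 37−15 = 22
LF_Editing = min(LS_Sound mix=22, LS_VFX=35) = 22; LS_Editing = 22−3 = 19
LF_Pickup shots = LS_Sound mix = 22; LS_Pickup shots = 22−14 = 8
LF_Principal photography = LS_Color grade = 24; LS_Principal photography = 24−14 = 10
LF_Costume fitting = min(LS_Principal photography=10, LS_Pickup shots=8, LS_Editing=19, LS_Color grade=24, LS_VFX=35) = 8; LS_Costume fitting = 8−8 = 0
Slack_Color grade = LS_Color grade − ES_Color grade = 24 − 22 = 2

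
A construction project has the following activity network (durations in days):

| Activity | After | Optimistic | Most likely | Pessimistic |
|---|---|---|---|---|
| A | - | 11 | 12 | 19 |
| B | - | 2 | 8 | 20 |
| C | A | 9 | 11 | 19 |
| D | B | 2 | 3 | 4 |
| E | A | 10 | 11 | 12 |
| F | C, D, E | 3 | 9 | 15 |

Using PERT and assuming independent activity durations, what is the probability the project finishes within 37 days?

te_A = (11 + 4·12 + 19)/6 = 78/6 = 13; σ²_A = ((19−11)/6)² = 1.778
te_B = (2 + 4·8 + 20)/6 = 54/6 = 9; σ²_B = ((20−2)/6)² = 9.000
te_C = (9 + 4·11 + 19)/6 = 72/6 = 12; σ²_C = ((19−9)/6)² = 2.778
te_D = (2 + 4·3 + 4)/6 = 18/6 = 3; σ²_D = ((4−2)/6)² = 0.111
te_E = (10 + 4·11 + 12)/6 = 66/6 = 11; σ²_E = ((12−10)/6)² = 0.111
te_F = (3 + 4·9 + 15)/6 = 54/6 = 9; σ²_F = ((15−3)/6)² = 4.000

Forward pass:
ES_A = 0; EF_A = 13
ES_B = 0; EF_B = 9
ES_C = 13; EF_C = 13+12 = 25
ES_D = 9; EF_D = 9+3 = 12
ES_E = 13; EF_E = 13+11 = 24
ES_F = max(EF_C=25, EF_D=12, EF_E=24) = 25; EF_F = 25+9 = 34
Expected project duration μ = 34 days. Critical path: A → C → F.

Variance along critical path = 1.778 + 2.778 + 4.000 = 8.556; σ = √8.556 = 2.925 days.
Z = (37 − 34) / 2.925 = 1.026
P(T ≤ 37) = Φ(1.026) ≈ 0.847

0.847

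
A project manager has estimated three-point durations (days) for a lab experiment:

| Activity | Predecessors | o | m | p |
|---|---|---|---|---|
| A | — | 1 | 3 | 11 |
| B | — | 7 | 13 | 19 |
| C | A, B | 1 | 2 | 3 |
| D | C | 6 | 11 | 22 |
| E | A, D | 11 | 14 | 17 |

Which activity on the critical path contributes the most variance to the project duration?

D

te_A = (1 + 4·3 + 11)/6 = 24/6 = 4; σ²_A = ((11−1)/6)² = 2.778
te_B = (7 + 4·13 + 19)/6 = 78/6 = 13; σ²_B = ((19−7)/6)² = 4.000
te_C = (1 + 4·2 + 3)/6 = 12/6 = 2; σ²_C = ((3−1)/6)² = 0.111
te_D = (6 + 4·11 + 22)/6 = 72/6 = 12; σ²_D = ((22−6)/6)² = 7.111
te_E = (11 + 4·14 + 17)/6 = 84/6 = 14; σ²_E = ((17−11)/6)² = 1.000

Forward pass:
ES_A = 0; EF_A = 4
ES_B = 0; EF_B = 13
ES_C = max(EF_A=4, EF_B=13) = 13; EF_C = 13+2 = 15
ES_D = 15; EF_D = 15+12 = 27
ES_E = max(EF_A=4, EF_D=27) = 27; EF_E = 27+14 = 41
Expected project duration μ = 41 days. Critical path: B → C → D → E.

Variances on critical path: σ²_B=4.000, σ²_C=0.111, σ²_D=7.111, σ²_E=1.000.
Largest is σ²_D = 7.111.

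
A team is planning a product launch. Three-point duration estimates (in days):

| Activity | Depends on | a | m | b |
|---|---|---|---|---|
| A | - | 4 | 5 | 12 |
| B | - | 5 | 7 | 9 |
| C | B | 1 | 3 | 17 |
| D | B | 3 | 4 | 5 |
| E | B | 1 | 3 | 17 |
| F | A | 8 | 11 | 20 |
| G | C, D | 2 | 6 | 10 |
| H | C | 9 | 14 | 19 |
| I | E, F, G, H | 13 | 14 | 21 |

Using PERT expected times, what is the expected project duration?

te_A = (4 + 4·5 + 12)/6 = 36/6 = 6
te_B = (5 + 4·7 + 9)/6 = 42/6 = 7
te_C = (1 + 4·3 + 17)/6 = 30/6 = 5
te_D = (3 + 4·4 + 5)/6 = 24/6 = 4
te_E = (1 + 4·3 + 17)/6 = 30/6 = 5
te_F = (8 + 4·11 + 20)/6 = 72/6 = 12
te_G = (2 + 4·6 + 10)/6 = 36/6 = 6
te_H = (9 + 4·14 + 19)/6 = 84/6 = 14
te_I = (13 + 4·14 + 21)/6 = 90/6 = 15

Forward pass:
ES_A = 0; EF_A = 6
ES_B = 0; EF_B = 7
ES_C = 7; EF_C = 7+5 = 12
ES_D = 7; EF_D = 7+4 = 11
ES_E = 7; EF_E = 7+5 = 12
ES_F = 6; EF_F = 6+12 = 18
ES_G = max(EF_C=12, EF_D=11) = 12; EF_G = 12+6 = 18
ES_H = 12; EF_H = 12+14 = 26
ES_I = max(EF_E=12, EF_F=18, EF_G=18, EF_H=26) = 26; EF_I = 26+15 = 41
Expected project duration μ = 41 days. Critical path: B → C → H → I.

41 days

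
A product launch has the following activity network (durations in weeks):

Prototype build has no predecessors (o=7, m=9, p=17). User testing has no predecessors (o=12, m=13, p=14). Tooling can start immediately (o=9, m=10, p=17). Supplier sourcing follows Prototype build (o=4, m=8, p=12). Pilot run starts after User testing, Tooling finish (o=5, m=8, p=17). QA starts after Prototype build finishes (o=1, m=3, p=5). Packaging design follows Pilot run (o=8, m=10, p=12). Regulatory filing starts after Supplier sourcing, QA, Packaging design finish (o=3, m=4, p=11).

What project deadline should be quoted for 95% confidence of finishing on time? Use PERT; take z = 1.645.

41.1 weeks

te_Prototype build = (7 + 4·9 + 17)/6 = 60/6 = 10; σ²_Prototype build = ((17−7)/6)² = 2.778
te_User testing = (12 + 4·13 + 14)/6 = 78/6 = 13; σ²_User testing = ((14−12)/6)² = 0.111
te_Tooling = (9 + 4·10 + 17)/6 = 66/6 = 11; σ²_Tooling = ((17−9)/6)² = 1.778
te_Supplier sourcing = (4 + 4·8 + 12)/6 = 48/6 = 8; σ²_Supplier sourcing = ((12−4)/6)² = 1.778
te_Pilot run = (5 + 4·8 + 17)/6 = 54/6 = 9; σ²_Pilot run = ((17−5)/6)² = 4.000
te_QA = (1 + 4·3 + 5)/6 = 18/6 = 3; σ²_QA = ((5−1)/6)² = 0.444
te_Packaging design = (8 + 4·10 + 12)/6 = 60/6 = 10; σ²_Packaging design = ((12−8)/6)² = 0.444
te_Regulatory filing = (3 + 4·4 + 11)/6 = 30/6 = 5; σ²_Regulatory filing = ((11−3)/6)² = 1.778

Forward pass:
ES_Prototype build = 0; EF_Prototype build = 10
ES_User testing = 0; EF_User testing = 13
ES_Tooling = 0; EF_Tooling = 11
ES_Supplier sourcing = 10; EF_Supplier sourcing = 10+8 = 18
ES_Pilot run = max(EF_User testing=13, EF_Tooling=11) = 13; EF_Pilot run = 13+9 = 22
ES_QA = 10; EF_QA = 10+3 = 13
ES_Packaging design = 22; EF_Packaging design = 22+10 = 32
ES_Regulatory filing = max(EF_Supplier sourcing=18, EF_QA=13, EF_Packaging design=32) = 32; EF_Regulatory filing = 32+5 = 37
Expected project duration μ = 37 weeks. Critical path: User testing → Pilot run → Packaging design → Regulatory filing.

Variance along critical path = 0.111 + 4.000 + 0.444 + 1.778 = 6.333; σ = 2.517 weeks.
D = μ + z·σ = 37 + 1.645·2.517 = 41.1 weeks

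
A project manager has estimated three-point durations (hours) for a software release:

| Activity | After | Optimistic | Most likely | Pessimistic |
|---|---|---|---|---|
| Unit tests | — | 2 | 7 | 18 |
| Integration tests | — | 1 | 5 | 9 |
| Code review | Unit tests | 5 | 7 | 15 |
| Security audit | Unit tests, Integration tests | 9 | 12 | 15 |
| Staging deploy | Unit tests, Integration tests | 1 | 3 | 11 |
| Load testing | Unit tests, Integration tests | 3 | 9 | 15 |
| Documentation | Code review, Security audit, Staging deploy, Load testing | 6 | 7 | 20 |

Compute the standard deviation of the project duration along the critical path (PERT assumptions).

te_Unit tests = (2 + 4·7 + 18)/6 = 48/6 = 8; σ²_Unit tests = ((18−2)/6)² = 7.111
te_Integration tests = (1 + 4·5 + 9)/6 = 30/6 = 5; σ²_Integration tests = ((9−1)/6)² = 1.778
te_Code review = (5 + 4·7 + 15)/6 = 48/6 = 8; σ²_Code review = ((15−5)/6)² = 2.778
te_Security audit = (9 + 4·12 + 15)/6 = 72/6 = 12; σ²_Security audit = ((15−9)/6)² = 1.000
te_Staging deploy = (1 + 4·3 + 11)/6 = 24/6 = 4; σ²_Staging deploy = ((11−1)/6)² = 2.778
te_Load testing = (3 + 4·9 + 15)/6 = 54/6 = 9; σ²_Load testing = ((15−3)/6)² = 4.000
te_Documentation = (6 + 4·7 + 20)/6 = 54/6 = 9; σ²_Documentation = ((20−6)/6)² = 5.444

Forward pass:
ES_Unit tests = 0; EF_Unit tests = 8
ES_Integration tests = 0; EF_Integration tests = 5
ES_Code review = 8; EF_Code review = 8+8 = 16
ES_Security audit = max(EF_Unit tests=8, EF_Integration tests=5) = 8; EF_Security audit = 8+12 = 20
ES_Staging deploy = max(EF_Unit tests=8, EF_Integration tests=5) = 8; EF_Staging deploy = 8+4 = 12
ES_Load testing = max(EF_Unit tests=8, EF_Integration tests=5) = 8; EF_Load testing = 8+9 = 17
ES_Documentation = max(EF_Code review=16, EF_Security audit=20, EF_Staging deploy=12, EF_Load testing=17) = 20; EF_Documentation = 20+9 = 29
Expected project duration μ = 29 hours. Critical path: Unit tests → Security audit → Documentation.

Variance along critical path = 7.111 + 1.000 + 5.444 = 13.556
σ = √13.556 = 3.682 hours

3.68 hours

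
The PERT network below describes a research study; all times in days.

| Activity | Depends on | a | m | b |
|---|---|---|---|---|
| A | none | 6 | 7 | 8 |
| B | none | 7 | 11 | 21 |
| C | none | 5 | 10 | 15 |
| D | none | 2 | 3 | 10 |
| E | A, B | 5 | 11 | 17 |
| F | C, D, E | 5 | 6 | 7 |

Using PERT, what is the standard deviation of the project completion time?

3.09 days

te_A = (6 + 4·7 + 8)/6 = 42/6 = 7; σ²_A = ((8−6)/6)² = 0.111
te_B = (7 + 4·11 + 21)/6 = 72/6 = 12; σ²_B = ((21−7)/6)² = 5.444
te_C = (5 + 4·10 + 15)/6 = 60/6 = 10; σ²_C = ((15−5)/6)² = 2.778
te_D = (2 + 4·3 + 10)/6 = 24/6 = 4; σ²_D = ((10−2)/6)² = 1.778
te_E = (5 + 4·11 + 17)/6 = 66/6 = 11; σ²_E = ((17−5)/6)² = 4.000
te_F = (5 + 4·6 + 7)/6 = 36/6 = 6; σ²_F = ((7−5)/6)² = 0.111

Forward pass:
ES_A = 0; EF_A = 7
ES_B = 0; EF_B = 12
ES_C = 0; EF_C = 10
ES_D = 0; EF_D = 4
ES_E = max(EF_A=7, EF_B=12) = 12; EF_E = 12+11 = 23
ES_F = max(EF_C=10, EF_D=4, EF_E=23) = 23; EF_F = 23+6 = 29
Expected project duration μ = 29 days. Critical path: B → E → F.

Variance along critical path = 5.444 + 4.000 + 0.111 = 9.556
σ = √9.556 = 3.091 days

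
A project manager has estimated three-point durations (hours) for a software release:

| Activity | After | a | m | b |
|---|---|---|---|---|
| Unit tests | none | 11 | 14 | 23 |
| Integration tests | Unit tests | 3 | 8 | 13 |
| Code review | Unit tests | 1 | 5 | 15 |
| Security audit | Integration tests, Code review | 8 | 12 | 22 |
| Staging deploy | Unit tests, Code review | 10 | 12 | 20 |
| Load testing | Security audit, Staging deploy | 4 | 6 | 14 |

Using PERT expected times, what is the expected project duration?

te_Unit tests = (11 + 4·14 + 23)/6 = 90/6 = 15
te_Integration tests = (3 + 4·8 + 13)/6 = 48/6 = 8
te_Code review = (1 + 4·5 + 15)/6 = 36/6 = 6
te_Security audit = (8 + 4·12 + 22)/6 = 78/6 = 13
te_Staging deploy = (10 + 4·12 + 20)/6 = 78/6 = 13
te_Load testing = (4 + 4·6 + 14)/6 = 42/6 = 7

Forward pass:
ES_Unit tests = 0; EF_Unit tests = 15
ES_Integration tests = 15; EF_Integration tests = 15+8 = 23
ES_Code review = 15; EF_Code review = 15+6 = 21
ES_Security audit = max(EF_Integration tests=23, EF_Code review=21) = 23; EF_Security audit = 23+13 = 36
ES_Staging deploy = max(EF_Unit tests=15, EF_Code review=21) = 21; EF_Staging deploy = 21+13 = 34
ES_Load testing = max(EF_Security audit=36, EF_Staging deploy=34) = 36; EF_Load testing = 36+7 = 43
Expected project duration μ = 43 hours. Critical path: Unit tests → Integration tests → Security audit → Load testing.

43 hours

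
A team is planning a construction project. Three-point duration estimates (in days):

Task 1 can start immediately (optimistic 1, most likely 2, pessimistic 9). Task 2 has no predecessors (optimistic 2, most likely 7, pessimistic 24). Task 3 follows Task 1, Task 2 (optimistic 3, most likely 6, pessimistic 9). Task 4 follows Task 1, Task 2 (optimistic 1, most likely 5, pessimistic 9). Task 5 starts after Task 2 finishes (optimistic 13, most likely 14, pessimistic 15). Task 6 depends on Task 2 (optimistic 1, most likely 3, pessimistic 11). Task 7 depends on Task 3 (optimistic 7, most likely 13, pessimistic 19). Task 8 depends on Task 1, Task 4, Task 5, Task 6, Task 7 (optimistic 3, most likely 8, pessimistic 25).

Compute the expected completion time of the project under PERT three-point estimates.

38 days

te_Task 1 = (1 + 4·2 + 9)/6 = 18/6 = 3
te_Task 2 = (2 + 4·7 + 24)/6 = 54/6 = 9
te_Task 3 = (3 + 4·6 + 9)/6 = 36/6 = 6
te_Task 4 = (1 + 4·5 + 9)/6 = 30/6 = 5
te_Task 5 = (13 + 4·14 + 15)/6 = 84/6 = 14
te_Task 6 = (1 + 4·3 + 11)/6 = 24/6 = 4
te_Task 7 = (7 + 4·13 + 19)/6 = 78/6 = 13
te_Task 8 = (3 + 4·8 + 25)/6 = 60/6 = 10

Forward pass:
ES_Task 1 = 0; EF_Task 1 = 3
ES_Task 2 = 0; EF_Task 2 = 9
ES_Task 3 = max(EF_Task 1=3, EF_Task 2=9) = 9; EF_Task 3 = 9+6 = 15
ES_Task 4 = max(EF_Task 1=3, EF_Task 2=9) = 9; EF_Task 4 = 9+5 = 14
ES_Task 5 = 9; EF_Task 5 = 9+14 = 23
ES_Task 6 = 9; EF_Task 6 = 9+4 = 13
ES_Task 7 = 15; EF_Task 7 = 15+13 = 28
ES_Task 8 = max(EF_Task 1=3, EF_Task 4=14, EF_Task 5=23, EF_Task 6=13, EF_Task 7=28) = 28; EF_Task 8 = 28+10 = 38
Expected project duration μ = 38 days. Critical path: Task 2 → Task 3 → Task 7 → Task 8.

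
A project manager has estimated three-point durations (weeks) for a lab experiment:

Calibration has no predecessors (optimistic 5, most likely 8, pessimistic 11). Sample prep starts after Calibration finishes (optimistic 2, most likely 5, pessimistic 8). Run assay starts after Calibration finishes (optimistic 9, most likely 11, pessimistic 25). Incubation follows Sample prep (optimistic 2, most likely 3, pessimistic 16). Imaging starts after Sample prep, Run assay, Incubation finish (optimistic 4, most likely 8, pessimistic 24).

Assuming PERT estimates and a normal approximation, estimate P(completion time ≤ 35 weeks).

0.819

te_Calibration = (5 + 4·8 + 11)/6 = 48/6 = 8; σ²_Calibration = ((11−5)/6)² = 1.000
te_Sample prep = (2 + 4·5 + 8)/6 = 30/6 = 5; σ²_Sample prep = ((8−2)/6)² = 1.000
te_Run assay = (9 + 4·11 + 25)/6 = 78/6 = 13; σ²_Run assay = ((25−9)/6)² = 7.111
te_Incubation = (2 + 4·3 + 16)/6 = 30/6 = 5; σ²_Incubation = ((16−2)/6)² = 5.444
te_Imaging = (4 + 4·8 + 24)/6 = 60/6 = 10; σ²_Imaging = ((24−4)/6)² = 11.111

Forward pass:
ES_Calibration = 0; EF_Calibration = 8
ES_Sample prep = 8; EF_Sample prep = 8+5 = 13
ES_Run assay = 8; EF_Run assay = 8+13 = 21
ES_Incubation = 13; EF_Incubation = 13+5 = 18
ES_Imaging = max(EF_Sample prep=13, EF_Run assay=21, EF_Incubation=18) = 21; EF_Imaging = 21+10 = 31
Expected project duration μ = 31 weeks. Critical path: Calibration → Run assay → Imaging.

Variance along critical path = 1.000 + 7.111 + 11.111 = 19.222; σ = √19.222 = 4.384 weeks.
Z = (35 − 31) / 4.384 = 0.912
P(T ≤ 35) = Φ(0.912) ≈ 0.819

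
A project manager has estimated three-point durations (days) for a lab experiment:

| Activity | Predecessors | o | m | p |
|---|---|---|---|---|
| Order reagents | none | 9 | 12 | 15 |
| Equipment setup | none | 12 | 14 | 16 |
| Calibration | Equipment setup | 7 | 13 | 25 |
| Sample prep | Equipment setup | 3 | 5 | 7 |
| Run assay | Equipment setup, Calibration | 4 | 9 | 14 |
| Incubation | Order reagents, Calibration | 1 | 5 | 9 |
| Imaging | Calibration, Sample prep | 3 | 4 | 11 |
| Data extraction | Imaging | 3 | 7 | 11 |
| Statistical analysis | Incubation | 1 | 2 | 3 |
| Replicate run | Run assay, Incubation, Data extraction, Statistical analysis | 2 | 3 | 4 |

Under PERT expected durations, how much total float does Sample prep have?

te_Order reagents = (9 + 4·12 + 15)/6 = 72/6 = 12
te_Equipment setup = (12 + 4·14 + 16)/6 = 84/6 = 14
te_Calibration = (7 + 4·13 + 25)/6 = 84/6 = 14
te_Sample prep = (3 + 4·5 + 7)/6 = 30/6 = 5
te_Run assay = (4 + 4·9 + 14)/6 = 54/6 = 9
te_Incubation = (1 + 4·5 + 9)/6 = 30/6 = 5
te_Imaging = (3 + 4·4 + 11)/6 = 30/6 = 5
te_Data extraction = (3 + 4·7 + 11)/6 = 42/6 = 7
te_Statistical analysis = (1 + 4·2 + 3)/6 = 12/6 = 2
te_Replicate run = (2 + 4·3 + 4)/6 = 18/6 = 3

Forward pass:
ES_Order reagents = 0; EF_Order reagents = 12
ES_Equipment setup = 0; EF_Equipment setup = 14
ES_Calibration = 14; EF_Calibration = 14+14 = 28
ES_Sample prep = 14; EF_Sample prep = 14+5 = 19
ES_Run assay = max(EF_Equipment setup=14, EF_Calibration=28) = 28; EF_Run assay = 28+9 = 37
ES_Incubation = max(EF_Order reagents=12, EF_Calibration=28) = 28; EF_Incubation = 28+5 = 33
ES_Imaging = max(EF_Calibration=28, EF_Sample prep=19) = 28; EF_Imaging = 28+5 = 33
ES_Data extraction = 33; EF_Data extraction = 33+7 = 40
ES_Statistical analysis = 33; EF_Statistical analysis = 33+2 = 35
ES_Replicate run = max(EF_Run assay=37, EF_Incubation=33, EF_Data extraction=40, EF_Statistical analysis=35) = 40; EF_Replicate run = 40+3 = 43
Expected project duration μ = 43 days. Critical path: Equipment setup → Calibration → Imaging → Data extraction → Replicate run.

Backward pass:
LF_Replicate run = 43; LS_Replicate run = 43−3 = 40
LF_Statistical analysis = LS_Replicate run = 40; LS_Statistical analysis = 40−2 = 38
LF_Data extraction = LS_Replicate run = 40; LS_Data extraction = 40−7 = 33
LF_Imaging = LS_Data extraction = 33; LS_Imaging = 33−5 = 28
LF_Incubation = min(LS_Statistical analysis=38, LS_Replicate run=40) = 38; LS_Incubation = 38−5 = 33
LF_Run assay = LS_Replicate run = 40; LS_Run assay = 40−9 = 31
LF_Sample prep = LS_Imaging = 28; LS_Sample prep = 28−5 = 23
LF_Calibration = min(LS_Run assay=31, LS_Incubation=33, LS_Imaging=28) = 28; LS_Calibration = 28−14 = 14
LF_Equipment setup = min(LS_Calibration=14, LS_Sample prep=23, LS_Run assay=31) = 14; LS_Equipment setup = 14−14 = 0
LF_Order reagents = LS_Incubation = 33; LS_Order reagents = 33−12 = 21
Slack_Sample prep = LS_Sample prep − ES_Sample prep = 23 − 14 = 9

9 days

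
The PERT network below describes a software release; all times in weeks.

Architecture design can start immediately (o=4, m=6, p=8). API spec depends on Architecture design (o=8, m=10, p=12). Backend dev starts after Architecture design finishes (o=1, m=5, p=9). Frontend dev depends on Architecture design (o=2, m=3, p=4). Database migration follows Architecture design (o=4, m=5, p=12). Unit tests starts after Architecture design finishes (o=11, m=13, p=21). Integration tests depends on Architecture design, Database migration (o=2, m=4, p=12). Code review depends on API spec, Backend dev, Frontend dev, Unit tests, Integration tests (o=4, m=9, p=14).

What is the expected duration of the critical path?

te_Architecture design = (4 + 4·6 + 8)/6 = 36/6 = 6
te_API spec = (8 + 4·10 + 12)/6 = 60/6 = 10
te_Backend dev = (1 + 4·5 + 9)/6 = 30/6 = 5
te_Frontend dev = (2 + 4·3 + 4)/6 = 18/6 = 3
te_Database migration = (4 + 4·5 + 12)/6 = 36/6 = 6
te_Unit tests = (11 + 4·13 + 21)/6 = 84/6 = 14
te_Integration tests = (2 + 4·4 + 12)/6 = 30/6 = 5
te_Code review = (4 + 4·9 + 14)/6 = 54/6 = 9

Forward pass:
ES_Architecture design = 0; EF_Architecture design = 6
ES_API spec = 6; EF_API spec = 6+10 = 16
ES_Backend dev = 6; EF_Backend dev = 6+5 = 11
ES_Frontend dev = 6; EF_Frontend dev = 6+3 = 9
ES_Database migration = 6; EF_Database migration = 6+6 = 12
ES_Unit tests = 6; EF_Unit tests = 6+14 = 20
ES_Integration tests = max(EF_Architecture design=6, EF_Database migration=12) = 12; EF_Integration tests = 12+5 = 17
ES_Code review = max(EF_API spec=16, EF_Backend dev=11, EF_Frontend dev=9, EF_Unit tests=20, EF_Integration tests=17) = 20; EF_Code review = 20+9 = 29
Expected project duration μ = 29 weeks. Critical path: Architecture design → Unit tests → Code review.

29 weeks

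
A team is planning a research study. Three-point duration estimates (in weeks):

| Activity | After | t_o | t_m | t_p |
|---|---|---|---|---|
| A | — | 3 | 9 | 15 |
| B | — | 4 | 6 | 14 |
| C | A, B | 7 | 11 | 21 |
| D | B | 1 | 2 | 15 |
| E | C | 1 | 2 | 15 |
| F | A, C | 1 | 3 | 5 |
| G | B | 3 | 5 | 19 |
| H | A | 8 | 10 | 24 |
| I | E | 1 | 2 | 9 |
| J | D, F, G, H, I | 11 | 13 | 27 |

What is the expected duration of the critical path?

43 weeks

te_A = (3 + 4·9 + 15)/6 = 54/6 = 9
te_B = (4 + 4·6 + 14)/6 = 42/6 = 7
te_C = (7 + 4·11 + 21)/6 = 72/6 = 12
te_D = (1 + 4·2 + 15)/6 = 24/6 = 4
te_E = (1 + 4·2 + 15)/6 = 24/6 = 4
te_F = (1 + 4·3 + 5)/6 = 18/6 = 3
te_G = (3 + 4·5 + 19)/6 = 42/6 = 7
te_H = (8 + 4·10 + 24)/6 = 72/6 = 12
te_I = (1 + 4·2 + 9)/6 = 18/6 = 3
te_J = (11 + 4·13 + 27)/6 = 90/6 = 15

Forward pass:
ES_A = 0; EF_A = 9
ES_B = 0; EF_B = 7
ES_C = max(EF_A=9, EF_B=7) = 9; EF_C = 9+12 = 21
ES_D = 7; EF_D = 7+4 = 11
ES_E = 21; EF_E = 21+4 = 25
ES_F = max(EF_A=9, EF_C=21) = 21; EF_F = 21+3 = 24
ES_G = 7; EF_G = 7+7 = 14
ES_H = 9; EF_H = 9+12 = 21
ES_I = 25; EF_I = 25+3 = 28
ES_J = max(EF_D=11, EF_F=24, EF_G=14, EF_H=21, EF_I=28) = 28; EF_J = 28+15 = 43
Expected project duration μ = 43 weeks. Critical path: A → C → E → I → J.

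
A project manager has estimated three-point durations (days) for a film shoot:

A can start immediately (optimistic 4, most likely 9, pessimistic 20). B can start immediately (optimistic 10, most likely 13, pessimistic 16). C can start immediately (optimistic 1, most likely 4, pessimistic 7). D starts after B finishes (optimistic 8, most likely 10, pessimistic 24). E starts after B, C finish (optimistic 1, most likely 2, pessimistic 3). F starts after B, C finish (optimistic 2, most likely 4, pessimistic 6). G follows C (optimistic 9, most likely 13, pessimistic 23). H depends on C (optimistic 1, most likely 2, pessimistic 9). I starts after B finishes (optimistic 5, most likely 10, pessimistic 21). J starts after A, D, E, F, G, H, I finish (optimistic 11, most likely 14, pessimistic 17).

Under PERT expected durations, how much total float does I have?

te_A = (4 + 4·9 + 20)/6 = 60/6 = 10
te_B = (10 + 4·13 + 16)/6 = 78/6 = 13
te_C = (1 + 4·4 + 7)/6 = 24/6 = 4
te_D = (8 + 4·10 + 24)/6 = 72/6 = 12
te_E = (1 + 4·2 + 3)/6 = 12/6 = 2
te_F = (2 + 4·4 + 6)/6 = 24/6 = 4
te_G = (9 + 4·13 + 23)/6 = 84/6 = 14
te_H = (1 + 4·2 + 9)/6 = 18/6 = 3
te_I = (5 + 4·10 + 21)/6 = 66/6 = 11
te_J = (11 + 4·14 + 17)/6 = 84/6 = 14

Forward pass:
ES_A = 0; EF_A = 10
ES_B = 0; EF_B = 13
ES_C = 0; EF_C = 4
ES_D = 13; EF_D = 13+12 = 25
ES_E = max(EF_B=13, EF_C=4) = 13; EF_E = 13+2 = 15
ES_F = max(EF_B=13, EF_C=4) = 13; EF_F = 13+4 = 17
ES_G = 4; EF_G = 4+14 = 18
ES_H = 4; EF_H = 4+3 = 7
ES_I = 13; EF_I = 13+11 = 24
ES_J = max(EF_A=10, EF_D=25, EF_E=15, EF_F=17, EF_G=18, EF_H=7, EF_I=24) = 25; EF_J = 25+14 = 39
Expected project duration μ = 39 days. Critical path: B → D → J.

Backward pass:
LF_J = 39; LS_J = 39−14 = 25
LF_I = LS_J = 25; LS_I = 25−11 = 14
LF_H = LS_J = 25; LS_H = 25−3 = 22
LF_G = LS_J = 25; LS_G = 25−14 = 11
LF_F = LS_J = 25; LS_F = 25−4 = 21
LF_E = LS_J = 25; LS_E = 25−2 = 23
LF_D = LS_J = 25; LS_D = 25−12 = 13
LF_C = min(LS_E=23, LS_F=21, LS_G=11, LS_H=22) = 11; LS_C = 11−4 = 7
LF_B = min(LS_D=13, LS_E=23, LS_F=21, LS_I=14) = 13; LS_B = 13−13 = 0
LF_A = LS_J = 25; LS_A = 25−10 = 15
Slack_I = LS_I − ES_I = 14 − 13 = 1

1 days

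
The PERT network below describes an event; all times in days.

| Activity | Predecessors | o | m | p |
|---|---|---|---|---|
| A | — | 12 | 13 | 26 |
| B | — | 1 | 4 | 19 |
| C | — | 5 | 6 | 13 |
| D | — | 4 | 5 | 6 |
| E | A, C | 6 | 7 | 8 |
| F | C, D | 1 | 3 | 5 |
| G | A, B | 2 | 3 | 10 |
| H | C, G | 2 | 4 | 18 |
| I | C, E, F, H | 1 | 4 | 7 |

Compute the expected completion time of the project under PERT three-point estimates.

29 days

te_A = (12 + 4·13 + 26)/6 = 90/6 = 15
te_B = (1 + 4·4 + 19)/6 = 36/6 = 6
te_C = (5 + 4·6 + 13)/6 = 42/6 = 7
te_D = (4 + 4·5 + 6)/6 = 30/6 = 5
te_E = (6 + 4·7 + 8)/6 = 42/6 = 7
te_F = (1 + 4·3 + 5)/6 = 18/6 = 3
te_G = (2 + 4·3 + 10)/6 = 24/6 = 4
te_H = (2 + 4·4 + 18)/6 = 36/6 = 6
te_I = (1 + 4·4 + 7)/6 = 24/6 = 4

Forward pass:
ES_A = 0; EF_A = 15
ES_B = 0; EF_B = 6
ES_C = 0; EF_C = 7
ES_D = 0; EF_D = 5
ES_E = max(EF_A=15, EF_C=7) = 15; EF_E = 15+7 = 22
ES_F = max(EF_C=7, EF_D=5) = 7; EF_F = 7+3 = 10
ES_G = max(EF_A=15, EF_B=6) = 15; EF_G = 15+4 = 19
ES_H = max(EF_C=7, EF_G=19) = 19; EF_H = 19+6 = 25
ES_I = max(EF_C=7, EF_E=22, EF_F=10, EF_H=25) = 25; EF_I = 25+4 = 29
Expected project duration μ = 29 days. Critical path: A → G → H → I.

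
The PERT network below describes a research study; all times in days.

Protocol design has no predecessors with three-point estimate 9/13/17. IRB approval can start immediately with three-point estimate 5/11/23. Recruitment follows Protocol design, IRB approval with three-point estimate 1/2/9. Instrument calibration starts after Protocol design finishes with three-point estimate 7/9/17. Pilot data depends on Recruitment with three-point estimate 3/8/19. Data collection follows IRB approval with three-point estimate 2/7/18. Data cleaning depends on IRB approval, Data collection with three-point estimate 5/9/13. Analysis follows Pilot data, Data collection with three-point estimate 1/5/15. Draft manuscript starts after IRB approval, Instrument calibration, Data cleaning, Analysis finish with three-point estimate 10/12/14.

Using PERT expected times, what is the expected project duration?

te_Protocol design = (9 + 4·13 + 17)/6 = 78/6 = 13
te_IRB approval = (5 + 4·11 + 23)/6 = 72/6 = 12
te_Recruitment = (1 + 4·2 + 9)/6 = 18/6 = 3
te_Instrument calibration = (7 + 4·9 + 17)/6 = 60/6 = 10
te_Pilot data = (3 + 4·8 + 19)/6 = 54/6 = 9
te_Data collection = (2 + 4·7 + 18)/6 = 48/6 = 8
te_Data cleaning = (5 + 4·9 + 13)/6 = 54/6 = 9
te_Analysis = (1 + 4·5 + 15)/6 = 36/6 = 6
te_Draft manuscript = (10 + 4·12 + 14)/6 = 72/6 = 12

Forward pass:
ES_Protocol design = 0; EF_Protocol design = 13
ES_IRB approval = 0; EF_IRB approval = 12
ES_Recruitment = max(EF_Protocol design=13, EF_IRB approval=12) = 13; EF_Recruitment = 13+3 = 16
ES_Instrument calibration = 13; EF_Instrument calibration = 13+10 = 23
ES_Pilot data = 16; EF_Pilot data = 16+9 = 25
ES_Data collection = 12; EF_Data collection = 12+8 = 20
ES_Data cleaning = max(EF_IRB approval=12, EF_Data collection=20) = 20; EF_Data cleaning = 20+9 = 29
ES_Analysis = max(EF_Pilot data=25, EF_Data collection=20) = 25; EF_Analysis = 25+6 = 31
ES_Draft manuscript = max(EF_IRB approval=12, EF_Instrument calibration=23, EF_Data cleaning=29, EF_Analysis=31) = 31; EF_Draft manuscript = 31+12 = 43
Expected project duration μ = 43 days. Critical path: Protocol design → Recruitment → Pilot data → Analysis → Draft manuscript.

43 days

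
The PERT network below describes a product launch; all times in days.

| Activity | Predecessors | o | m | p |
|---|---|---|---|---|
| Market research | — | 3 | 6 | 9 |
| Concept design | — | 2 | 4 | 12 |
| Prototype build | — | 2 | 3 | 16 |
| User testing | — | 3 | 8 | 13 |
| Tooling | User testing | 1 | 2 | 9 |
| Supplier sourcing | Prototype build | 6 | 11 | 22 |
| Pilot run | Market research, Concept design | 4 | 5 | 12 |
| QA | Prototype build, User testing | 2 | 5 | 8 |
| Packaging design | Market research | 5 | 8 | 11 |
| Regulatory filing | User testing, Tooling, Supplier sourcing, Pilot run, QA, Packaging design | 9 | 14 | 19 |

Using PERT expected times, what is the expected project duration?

te_Market research = (3 + 4·6 + 9)/6 = 36/6 = 6
te_Concept design = (2 + 4·4 + 12)/6 = 30/6 = 5
te_Prototype build = (2 + 4·3 + 16)/6 = 30/6 = 5
te_User testing = (3 + 4·8 + 13)/6 = 48/6 = 8
te_Tooling = (1 + 4·2 + 9)/6 = 18/6 = 3
te_Supplier sourcing = (6 + 4·11 + 22)/6 = 72/6 = 12
te_Pilot run = (4 + 4·5 + 12)/6 = 36/6 = 6
te_QA = (2 + 4·5 + 8)/6 = 30/6 = 5
te_Packaging design = (5 + 4·8 + 11)/6 = 48/6 = 8
te_Regulatory filing = (9 + 4·14 + 19)/6 = 84/6 = 14

Forward pass:
ES_Market research = 0; EF_Market research = 6
ES_Concept design = 0; EF_Concept design = 5
ES_Prototype build = 0; EF_Prototype build = 5
ES_User testing = 0; EF_User testing = 8
ES_Tooling = 8; EF_Tooling = 8+3 = 11
ES_Supplier sourcing = 5; EF_Supplier sourcing = 5+12 = 17
ES_Pilot run = max(EF_Market research=6, EF_Concept design=5) = 6; EF_Pilot run = 6+6 = 12
ES_QA = max(EF_Prototype build=5, EF_User testing=8) = 8; EF_QA = 8+5 = 13
ES_Packaging design = 6; EF_Packaging design = 6+8 = 14
ES_Regulatory filing = max(EF_User testing=8, EF_Tooling=11, EF_Supplier sourcing=17, EF_Pilot run=12, EF_QA=13, EF_Packaging design=14) = 17; EF_Regulatory filing = 17+14 = 31
Expected project duration μ = 31 days. Critical path: Prototype build → Supplier sourcing → Regulatory filing.

31 days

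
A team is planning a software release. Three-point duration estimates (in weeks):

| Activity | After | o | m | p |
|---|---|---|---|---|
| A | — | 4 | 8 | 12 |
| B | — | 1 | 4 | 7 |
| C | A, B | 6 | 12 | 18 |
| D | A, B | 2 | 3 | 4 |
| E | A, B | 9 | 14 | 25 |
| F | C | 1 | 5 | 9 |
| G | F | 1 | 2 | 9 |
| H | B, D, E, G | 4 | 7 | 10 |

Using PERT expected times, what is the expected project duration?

35 weeks

te_A = (4 + 4·8 + 12)/6 = 48/6 = 8
te_B = (1 + 4·4 + 7)/6 = 24/6 = 4
te_C = (6 + 4·12 + 18)/6 = 72/6 = 12
te_D = (2 + 4·3 + 4)/6 = 18/6 = 3
te_E = (9 + 4·14 + 25)/6 = 90/6 = 15
te_F = (1 + 4·5 + 9)/6 = 30/6 = 5
te_G = (1 + 4·2 + 9)/6 = 18/6 = 3
te_H = (4 + 4·7 + 10)/6 = 42/6 = 7

Forward pass:
ES_A = 0; EF_A = 8
ES_B = 0; EF_B = 4
ES_C = max(EF_A=8, EF_B=4) = 8; EF_C = 8+12 = 20
ES_D = max(EF_A=8, EF_B=4) = 8; EF_D = 8+3 = 11
ES_E = max(EF_A=8, EF_B=4) = 8; EF_E = 8+15 = 23
ES_F = 20; EF_F = 20+5 = 25
ES_G = 25; EF_G = 25+3 = 28
ES_H = max(EF_B=4, EF_D=11, EF_E=23, EF_G=28) = 28; EF_H = 28+7 = 35
Expected project duration μ = 35 weeks. Critical path: A → C → F → G → H.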